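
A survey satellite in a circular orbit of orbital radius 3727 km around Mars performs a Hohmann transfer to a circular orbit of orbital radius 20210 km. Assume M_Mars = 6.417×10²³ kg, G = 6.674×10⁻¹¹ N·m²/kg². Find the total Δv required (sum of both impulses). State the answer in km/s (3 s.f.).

Δv_total ≈ 1.66 km/s

μ = GM = 6.674×10⁻¹¹ × 6.417×10²³ = 4.283×10¹³ m³/s².
r₁ = 3727 km = 3.727×10⁶ m.
r₂ = 20210 km = 2.021×10⁷ m.
Transfer ellipse a_t = (r₁ + r₂)/2 = 1.197×10⁷ m.
At r₁: circular v_c1 = √(μ/r₁) = 3390 m/s; transfer-periapsis v_p = √[μ(2/r₁ − 1/a_t)] = 4405 m/s.
Δv₁ = v_p − v_c1 = 1015 m/s.
At r₂: circular v_c2 = √(μ/r₂) = 1456 m/s; transfer-apoapsis v_a = √[μ(2/r₂ − 1/a_t)] = 812.3 m/s.
Δv₂ = v_c2 − v_a = 643.4 m/s.
Total Δv = Δv₁ + Δv₂ = 1659 m/s = 1.659 km/s.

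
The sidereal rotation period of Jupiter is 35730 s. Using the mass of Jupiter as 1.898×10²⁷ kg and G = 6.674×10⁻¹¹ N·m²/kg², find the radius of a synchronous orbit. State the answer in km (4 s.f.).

μ = GM = 6.674×10⁻¹¹ × 1.898×10²⁷ = 1.267×10¹⁷ m³/s².
A synchronous orbit has period T, so by Kepler's third law a = (μT²/4π²)^(1/3).
μT²/4π² = 1.267×10¹⁷ × (3.573×10⁴)² / 39.48 = 4.096×10²⁴ m³.
a = 1.600×10⁸ m = 1.6000×10⁵ km.

r_sync ≈ 1.600×10⁵ km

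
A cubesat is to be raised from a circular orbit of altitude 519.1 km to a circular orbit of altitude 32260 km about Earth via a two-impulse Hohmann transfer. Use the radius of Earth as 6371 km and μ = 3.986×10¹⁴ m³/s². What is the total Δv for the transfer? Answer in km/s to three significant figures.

r₁ = 6371 + 519.1 = 6890.1 km = 6.8901×10⁶ m.
r₂ = 6371 + 32260 = 38631 km = 3.8631×10⁷ m.
Transfer ellipse a_t = (r₁ + r₂)/2 = 2.276×10⁷ m.
At r₁: circular v_c1 = √(μ/r₁) = 7606 m/s; transfer-perigee v_p = √[μ(2/r₁ − 1/a_t)] = 9909 m/s.
Δv₁ = v_p − v_c1 = 2303 m/s.
At r₂: circular v_c2 = √(μ/r₂) = 3212 m/s; transfer-apogee v_a = √[μ(2/r₂ − 1/a_t)] = 1767 m/s.
Δv₂ = v_c2 − v_a = 1445 m/s.
Total Δv = Δv₁ + Δv₂ = 3748 m/s = 3.748 km/s.

Δv_total ≈ 3.75 km/s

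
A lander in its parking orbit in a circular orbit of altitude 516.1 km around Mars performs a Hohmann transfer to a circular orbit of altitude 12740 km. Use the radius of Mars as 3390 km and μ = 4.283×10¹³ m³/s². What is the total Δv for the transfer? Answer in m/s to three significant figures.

r₁ = 3390 + 516.1 = 3906.1 km = 3.9061×10⁶ m.
r₂ = 3390 + 12740 = 16130 km = 1.6130×10⁷ m.
Transfer ellipse a_t = (r₁ + r₂)/2 = 1.002×10⁷ m.
At r₁: circular v_c1 = √(μ/r₁) = 3311 m/s; transfer-periapsis v_p = √[μ(2/r₁ − 1/a_t)] = 4202 m/s.
Δv₁ = v_p − v_c1 = 890.4 m/s.
At r₂: circular v_c2 = √(μ/r₂) = 1630 m/s; transfer-apoapsis v_a = √[μ(2/r₂ − 1/a_t)] = 1018 m/s.
Δv₂ = v_c2 − v_a = 612.0 m/s.
Total Δv = Δv₁ + Δv₂ = 1502 m/s.

Δv_total ≈ 1500 m/s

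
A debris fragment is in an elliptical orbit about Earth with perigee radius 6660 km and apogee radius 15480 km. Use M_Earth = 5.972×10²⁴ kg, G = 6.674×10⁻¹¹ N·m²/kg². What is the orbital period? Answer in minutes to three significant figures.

μ = GM = 6.674×10⁻¹¹ × 5.972×10²⁴ = 3.986×10¹⁴ m³/s².
Semi-major axis a = (r_p + r_a)/2 = (6660.0 + 15480)/2 = 11070 km = 1.107×10⁷ m.
By Kepler's third law T = 2π√(a³/μ) = 2π × 1.845×10³ = 1.159×10⁴ s.
= 193.2 minutes.

T ≈ 193 minutes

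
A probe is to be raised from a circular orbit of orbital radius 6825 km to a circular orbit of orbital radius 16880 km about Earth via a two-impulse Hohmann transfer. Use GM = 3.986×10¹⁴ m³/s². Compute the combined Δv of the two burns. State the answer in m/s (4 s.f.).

r₁ = 6825 km = 6.825×10⁶ m.
r₂ = 16880 km = 1.688×10⁷ m.
Transfer ellipse a_t = (r₁ + r₂)/2 = 1.185×10⁷ m.
At r₁: circular v_c1 = √(μ/r₁) = 7642 m/s; transfer-perigee v_p = √[μ(2/r₁ − 1/a_t)] = 9120 m/s.
Δv₁ = v_p − v_c1 = 1478 m/s.
At r₂: circular v_c2 = √(μ/r₂) = 4859 m/s; transfer-apogee v_a = √[μ(2/r₂ − 1/a_t)] = 3687 m/s.
Δv₂ = v_c2 − v_a = 1172 m/s.
Total Δv = Δv₁ + Δv₂ = 2650 m/s.

Δv_total ≈ 2650 m/s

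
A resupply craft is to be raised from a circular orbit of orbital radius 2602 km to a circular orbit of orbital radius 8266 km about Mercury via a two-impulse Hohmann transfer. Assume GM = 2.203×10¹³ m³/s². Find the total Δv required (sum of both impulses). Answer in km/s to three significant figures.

r₁ = 2602 km = 2.602×10⁶ m.
r₂ = 8266 km = 8.266×10⁶ m.
Transfer ellipse a_t = (r₁ + r₂)/2 = 5.434×10⁶ m.
At r₁: circular v_c1 = √(μ/r₁) = 2910 m/s; transfer-periherm v_p = √[μ(2/r₁ − 1/a_t)] = 3589 m/s.
Δv₁ = v_p − v_c1 = 679.0 m/s.
At r₂: circular v_c2 = √(μ/r₂) = 1633 m/s; transfer-apoherm v_a = √[μ(2/r₂ − 1/a_t)] = 1130 m/s.
Δv₂ = v_c2 − v_a = 502.8 m/s.
Total Δv = Δv₁ + Δv₂ = 1182 m/s = 1.182 km/s.

Δv_total ≈ 1.18 km/s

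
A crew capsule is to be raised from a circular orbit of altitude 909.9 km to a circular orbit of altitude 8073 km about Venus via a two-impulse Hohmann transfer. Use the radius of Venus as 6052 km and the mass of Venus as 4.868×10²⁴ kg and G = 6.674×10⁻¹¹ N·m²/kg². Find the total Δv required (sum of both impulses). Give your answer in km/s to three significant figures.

μ = GM = 6.674×10⁻¹¹ × 4.868×10²⁴ = 3.249×10¹⁴ m³/s².
r₁ = 6052 + 909.9 = 6961.9 km = 6.9619×10⁶ m.
r₂ = 6052 + 8073 = 14125 km = 1.4125×10⁷ m.
Transfer ellipse a_t = (r₁ + r₂)/2 = 1.054×10⁷ m.
At r₁: circular v_c1 = √(μ/r₁) = 6831 m/s; transfer-periapsis v_p = √[μ(2/r₁ − 1/a_t)] = 7907 m/s.
Δv₁ = v_p − v_c1 = 1076 m/s.
At r₂: circular v_c2 = √(μ/r₂) = 4796 m/s; transfer-apoapsis v_a = √[μ(2/r₂ − 1/a_t)] = 3897 m/s.
Δv₂ = v_c2 − v_a = 898.8 m/s.
Total Δv = Δv₁ + Δv₂ = 1974 m/s = 1.974 km/s.

Δv_total ≈ 1.97 km/s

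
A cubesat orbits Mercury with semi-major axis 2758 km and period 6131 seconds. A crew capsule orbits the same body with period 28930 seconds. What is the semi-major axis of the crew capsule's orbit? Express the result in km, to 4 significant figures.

Kepler's third law: a³ ∝ T², so a₂ = a₁ (T₂/T₁)^(2/3).
T₂/T₁ = 4.719, (T₂/T₁)^(2/3) = 2.813.
a₂ = 2758 × 2.813 = 7759 km.

a₂ ≈ 7759 km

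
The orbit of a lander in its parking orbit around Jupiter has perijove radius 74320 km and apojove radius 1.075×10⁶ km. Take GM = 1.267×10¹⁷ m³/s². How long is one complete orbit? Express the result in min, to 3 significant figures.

Semi-major axis a = (r_p + r_a)/2 = (74320 + 1.0750×10⁶)/2 = 5.7466×10⁵ km = 5.747×10⁸ m.
By Kepler's third law T = 2π√(a³/μ) = 2π × 3.870×10⁴ = 2.432×10⁵ s.
= 4053 min.

T ≈ 4050 min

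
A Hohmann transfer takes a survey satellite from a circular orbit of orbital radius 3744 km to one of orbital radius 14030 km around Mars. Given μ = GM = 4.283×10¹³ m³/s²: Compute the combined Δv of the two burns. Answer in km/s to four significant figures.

Δv_total ≈ 1.481 km/s

r₁ = 3744 km = 3.744×10⁶ m.
r₂ = 14030 km = 1.403×10⁷ m.
Transfer ellipse a_t = (r₁ + r₂)/2 = 8.887×10⁶ m.
At r₁: circular v_c1 = √(μ/r₁) = 3382 m/s; transfer-periapsis v_p = √[μ(2/r₁ − 1/a_t)] = 4250 m/s.
Δv₁ = v_p − v_c1 = 867.4 m/s.
At r₂: circular v_c2 = √(μ/r₂) = 1747 m/s; transfer-apoapsis v_a = √[μ(2/r₂ − 1/a_t)] = 1134 m/s.
Δv₂ = v_c2 − v_a = 613.2 m/s.
Total Δv = Δv₁ + Δv₂ = 1481 m/s = 1.481 km/s.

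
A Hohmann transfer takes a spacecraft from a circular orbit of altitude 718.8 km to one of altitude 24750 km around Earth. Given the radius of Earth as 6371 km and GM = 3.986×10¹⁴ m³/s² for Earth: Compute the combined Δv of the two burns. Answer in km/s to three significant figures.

r₁ = 6371 + 718.8 = 7089.8 km = 7.0898×10⁶ m.
r₂ = 6371 + 24750 = 31121 km = 3.1121×10⁷ m.
Transfer ellipse a_t = (r₁ + r₂)/2 = 1.911×10⁷ m.
At r₁: circular v_c1 = √(μ/r₁) = 7498 m/s; transfer-perigee v_p = √[μ(2/r₁ − 1/a_t)] = 9570 m/s.
Δv₁ = v_p − v_c1 = 2072 m/s.
At r₂: circular v_c2 = √(μ/r₂) = 3579 m/s; transfer-apogee v_a = √[μ(2/r₂ − 1/a_t)] = 2180 m/s.
Δv₂ = v_c2 − v_a = 1399 m/s.
Total Δv = Δv₁ + Δv₂ = 3470 m/s = 3.470 km/s.

Δv_total ≈ 3.47 km/s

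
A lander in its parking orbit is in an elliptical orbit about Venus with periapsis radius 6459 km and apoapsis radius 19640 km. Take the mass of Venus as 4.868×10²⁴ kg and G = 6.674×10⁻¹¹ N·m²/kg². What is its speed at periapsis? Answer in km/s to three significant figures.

μ = GM = 6.674×10⁻¹¹ × 4.868×10²⁴ = 3.249×10¹⁴ m³/s².
Semi-major axis a = (r_p + r_a)/2 = 13050 km = 1.305×10⁷ m.
Vis-viva: v² = μ(2/r − 1/a) = 3.249×10¹⁴ × (3.096×10⁻⁷ − 7.663×10⁻⁸) = 7.570×10⁷ m²/s².
v = 8701 m/s = 8.701 km/s.

v ≈ 8.70 km/s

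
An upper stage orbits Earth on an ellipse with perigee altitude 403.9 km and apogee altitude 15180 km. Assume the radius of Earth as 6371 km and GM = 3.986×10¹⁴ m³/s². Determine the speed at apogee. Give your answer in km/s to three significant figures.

v ≈ 2.97 km/s

r_p = 6371 + 403.9 = 6774.9 km = 6.7749×10⁶ m.
r_a = 6371 + 15180 = 21551 km = 2.1551×10⁷ m.
Semi-major axis a = (r_p + r_a)/2 = 14163 km = 1.416×10⁷ m.
Vis-viva: v² = μ(2/r − 1/a) = 3.986×10¹⁴ × (9.280×10⁻⁸ − 7.061×10⁻⁸) = 8.847×10⁶ m²/s².
v = 2974 m/s = 2.974 km/s.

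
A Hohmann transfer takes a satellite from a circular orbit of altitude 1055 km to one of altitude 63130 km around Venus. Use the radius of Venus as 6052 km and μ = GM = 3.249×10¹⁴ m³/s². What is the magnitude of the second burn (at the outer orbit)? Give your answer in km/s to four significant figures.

Δv ≈ 1.232 km/s

r₁ = 6052 + 1055 = 7107.0 km = 7.1070×10⁶ m.
r₂ = 6052 + 63130 = 69182 km = 6.9182×10⁷ m.
Transfer ellipse a_t = (r₁ + r₂)/2 = 3.814×10⁷ m.
At r₁: circular v_c1 = √(μ/r₁) = 6761 m/s; transfer-periapsis v_p = √[μ(2/r₁ − 1/a_t)] = 9106 m/s.
At r₂: circular v_c2 = √(μ/r₂) = 2167 m/s; transfer-apoapsis v_a = √[μ(2/r₂ − 1/a_t)] = 935.4 m/s.
Δv₂ = v_c2 − v_a = 1232 m/s.
= 1.232 km/s.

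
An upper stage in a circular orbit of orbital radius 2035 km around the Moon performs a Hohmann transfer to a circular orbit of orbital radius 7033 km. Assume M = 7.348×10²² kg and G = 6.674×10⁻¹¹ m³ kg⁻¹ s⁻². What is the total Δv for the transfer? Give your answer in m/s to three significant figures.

Δv_total ≈ 657 m/s

μ = GM = 6.674×10⁻¹¹ × 7.348×10²² = 4.904×10¹² m³/s².
r₁ = 2035 km = 2.035×10⁶ m.
r₂ = 7033 km = 7.033×10⁶ m.
Transfer ellipse a_t = (r₁ + r₂)/2 = 4.534×10⁶ m.
At r₁: circular v_c1 = √(μ/r₁) = 1552 m/s; transfer-perilune v_p = √[μ(2/r₁ − 1/a_t)] = 1933 m/s.
Δv₁ = v_p − v_c1 = 381.0 m/s.
At r₂: circular v_c2 = √(μ/r₂) = 835.0 m/s; transfer-apolune v_a = √[μ(2/r₂ − 1/a_t)] = 559.4 m/s.
Δv₂ = v_c2 − v_a = 275.6 m/s.
Total Δv = Δv₁ + Δv₂ = 656.7 m/s.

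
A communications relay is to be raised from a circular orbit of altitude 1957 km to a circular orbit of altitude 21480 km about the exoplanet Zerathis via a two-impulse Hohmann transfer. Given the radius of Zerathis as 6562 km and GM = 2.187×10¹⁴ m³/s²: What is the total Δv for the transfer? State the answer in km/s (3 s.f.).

r₁ = 6562 + 1957 = 8519.0 km = 8.5190×10⁶ m.
r₂ = 6562 + 21480 = 28042 km = 2.8042×10⁷ m.
Transfer ellipse a_t = (r₁ + r₂)/2 = 1.828×10⁷ m.
At r₁: circular v_c1 = √(μ/r₁) = 5067 m/s; transfer-periapsis v_p = √[μ(2/r₁ − 1/a_t)] = 6275 m/s.
Δv₁ = v_p − v_c1 = 1209 m/s.
At r₂: circular v_c2 = √(μ/r₂) = 2793 m/s; transfer-apoapsis v_a = √[μ(2/r₂ − 1/a_t)] = 1906 m/s.
Δv₂ = v_c2 − v_a = 886.2 m/s.
Total Δv = Δv₁ + Δv₂ = 2095 m/s = 2.095 km/s.

Δv_total ≈ 2.09 km/s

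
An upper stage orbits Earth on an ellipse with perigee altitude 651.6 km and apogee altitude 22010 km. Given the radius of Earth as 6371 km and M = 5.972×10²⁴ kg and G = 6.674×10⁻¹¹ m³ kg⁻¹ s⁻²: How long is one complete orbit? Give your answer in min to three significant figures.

T ≈ 391 min

μ = GM = 6.674×10⁻¹¹ × 5.972×10²⁴ = 3.986×10¹⁴ m³/s².
r_p = 6371 + 651.6 = 7022.6 km = 7.0226×10⁶ m.
r_a = 6371 + 22010 = 28381 km = 2.8381×10⁷ m.
Semi-major axis a = (r_p + r_a)/2 = (7022.6 + 28381)/2 = 17702 km = 1.770×10⁷ m.
By Kepler's third law T = 2π√(a³/μ) = 2π × 3.731×10³ = 2.344×10⁴ s.
= 390.7 min.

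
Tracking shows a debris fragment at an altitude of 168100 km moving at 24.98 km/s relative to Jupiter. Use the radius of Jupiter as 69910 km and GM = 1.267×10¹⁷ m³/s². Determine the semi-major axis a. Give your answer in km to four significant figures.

r = 69910 + 168100 = 2.3801×10⁵ km = 2.380×10⁸ m.
Vis-viva rearranged: 1/a = 2/r − v²/μ = 8.403×10⁻⁹ − 4.925×10⁻⁹ = 3.478×10⁻⁹ m⁻¹.
a = 2.875×10⁸ m = 2.8752×10⁵ km.

a ≈ 2.875×10⁵ km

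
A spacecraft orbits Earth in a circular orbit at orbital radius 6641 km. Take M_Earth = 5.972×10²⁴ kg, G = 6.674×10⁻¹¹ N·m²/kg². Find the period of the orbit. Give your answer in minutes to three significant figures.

μ = GM = 6.674×10⁻¹¹ × 5.972×10²⁴ = 3.986×10¹⁴ m³/s².
r = 6641 km = 6.641×10⁶ m.
Kepler's third law: T = 2π√(r³/μ) = 2π√((6.641×10⁶)³ / 3.986×10¹⁴).
r³/μ = 7.348×10⁵ s², so T = 2π × 8.572×10² = 5.386×10³ s.
Converting: 5.386×10³ s ÷ 60.00 = 89.77 minutes.

T ≈ 89.8 minutes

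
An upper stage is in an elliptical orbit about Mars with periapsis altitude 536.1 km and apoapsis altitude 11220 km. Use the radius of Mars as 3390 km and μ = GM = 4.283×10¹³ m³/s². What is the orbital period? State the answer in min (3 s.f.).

r_p = 3390 + 536.1 = 3926.1 km = 3.9261×10⁶ m.
r_a = 3390 + 11220 = 14610 km = 1.4610×10⁷ m.
Semi-major axis a = (r_p + r_a)/2 = (3926.1 + 14610)/2 = 9268.0 km = 9.268×10⁶ m.
By Kepler's third law T = 2π√(a³/μ) = 2π × 4.311×10³ = 2.709×10⁴ s.
= 451.5 min.

T ≈ 451 min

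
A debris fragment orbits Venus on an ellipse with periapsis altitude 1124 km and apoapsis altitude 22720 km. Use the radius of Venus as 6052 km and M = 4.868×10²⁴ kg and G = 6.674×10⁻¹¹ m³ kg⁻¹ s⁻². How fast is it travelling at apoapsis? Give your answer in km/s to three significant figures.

v ≈ 2.12 km/s

μ = GM = 6.674×10⁻¹¹ × 4.868×10²⁴ = 3.249×10¹⁴ m³/s².
r_p = 6052 + 1124 = 7176.0 km = 7.1760×10⁶ m.
r_a = 6052 + 22720 = 28772 km = 2.8772×10⁷ m.
Semi-major axis a = (r_p + r_a)/2 = 17974 km = 1.797×10⁷ m.
Vis-viva: v² = μ(2/r − 1/a) = 3.249×10¹⁴ × (6.951×10⁻⁸ − 5.564×10⁻⁸) = 4.508×10⁶ m²/s².
v = 2123 m/s = 2.123 km/s.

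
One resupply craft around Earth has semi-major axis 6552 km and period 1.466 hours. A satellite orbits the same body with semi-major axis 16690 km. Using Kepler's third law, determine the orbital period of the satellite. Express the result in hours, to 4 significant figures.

T₂ ≈ 5.960 hours

Kepler's third law: T² ∝ a³, so T₂ = T₁ (a₂/a₁)^(3/2).
a₂/a₁ = 2.547, (a₂/a₁)^(3/2) = 4.066.
T₂ = 1.466 × 4.066 = 5.960 hours.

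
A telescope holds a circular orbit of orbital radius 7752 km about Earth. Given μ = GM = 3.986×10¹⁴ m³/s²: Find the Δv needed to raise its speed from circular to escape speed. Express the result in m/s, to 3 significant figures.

r = 7752 km = 7.752×10⁶ m.
Circular speed v_c = √(μ/r) = 7171 m/s.
Escape speed v_esc = √(2μ/r) = √2 × v_c = 10140 m/s.
Δv = v_esc − v_c = 2970 m/s.

Δv ≈ 2970 m/s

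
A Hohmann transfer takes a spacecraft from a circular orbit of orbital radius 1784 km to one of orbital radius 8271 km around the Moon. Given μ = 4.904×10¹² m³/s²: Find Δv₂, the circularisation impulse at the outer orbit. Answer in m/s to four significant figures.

Δv ≈ 311.3 m/s

r₁ = 1784 km = 1.784×10⁶ m.
r₂ = 8271 km = 8.271×10⁶ m.
Transfer ellipse a_t = (r₁ + r₂)/2 = 5.028×10⁶ m.
At r₁: circular v_c1 = √(μ/r₁) = 1658 m/s; transfer-perilune v_p = √[μ(2/r₁ − 1/a_t)] = 2127 m/s.
At r₂: circular v_c2 = √(μ/r₂) = 770.0 m/s; transfer-apolune v_a = √[μ(2/r₂ − 1/a_t)] = 458.7 m/s.
Δv₂ = v_c2 − v_a = 311.3 m/s.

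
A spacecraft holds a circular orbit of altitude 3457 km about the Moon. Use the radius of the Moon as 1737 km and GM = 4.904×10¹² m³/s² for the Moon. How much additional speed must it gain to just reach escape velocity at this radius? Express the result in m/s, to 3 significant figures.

r = 1737 + 3457 = 5194.0 km = 5.1940×10⁶ m.
Circular speed v_c = √(μ/r) = 971.7 m/s.
Escape speed v_esc = √(2μ/r) = √2 × v_c = 1374 m/s.
Δv = v_esc − v_c = 402.5 m/s.

Δv ≈ 402 m/s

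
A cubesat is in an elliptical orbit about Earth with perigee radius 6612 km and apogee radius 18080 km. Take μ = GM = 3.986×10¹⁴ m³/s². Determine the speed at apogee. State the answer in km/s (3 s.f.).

v ≈ 3.44 km/s

Semi-major axis a = (r_p + r_a)/2 = 12346 km = 1.235×10⁷ m.
Vis-viva: v² = μ(2/r − 1/a) = 3.986×10¹⁴ × (1.106×10⁻⁷ − 8.100×10⁻⁸) = 1.181×10⁷ m²/s².
v = 3436 m/s = 3.436 km/s.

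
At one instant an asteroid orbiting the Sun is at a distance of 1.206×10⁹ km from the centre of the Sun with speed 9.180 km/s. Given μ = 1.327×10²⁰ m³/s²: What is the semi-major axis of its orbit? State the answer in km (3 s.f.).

r = 1.206×10¹² m.
Vis-viva rearranged: 1/a = 2/r − v²/μ = 1.658×10⁻¹² − 6.351×10⁻¹³ = 1.023×10⁻¹² m⁻¹.
a = 9.772×10¹¹ m = 9.7722×10⁸ km.

a ≈ 9.77×10⁸ km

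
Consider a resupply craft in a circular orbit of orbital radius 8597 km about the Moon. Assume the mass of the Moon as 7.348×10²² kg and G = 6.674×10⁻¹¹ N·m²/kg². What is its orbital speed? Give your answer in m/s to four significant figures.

μ = GM = 6.674×10⁻¹¹ × 7.348×10²² = 4.904×10¹² m³/s².
r = 8597 km = 8.597×10⁶ m.
For a circular orbit v = √(μ/r) = √(4.904×10¹² / 8.597×10⁶) = √(5.704×10⁵) = 755.3 m/s.

v ≈ 755.3 m/s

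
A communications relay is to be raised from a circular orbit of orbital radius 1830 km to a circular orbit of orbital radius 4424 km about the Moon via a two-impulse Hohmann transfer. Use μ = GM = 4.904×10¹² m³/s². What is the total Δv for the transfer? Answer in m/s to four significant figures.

r₁ = 1830 km = 1.830×10⁶ m.
r₂ = 4424 km = 4.424×10⁶ m.
Transfer ellipse a_t = (r₁ + r₂)/2 = 3.127×10⁶ m.
At r₁: circular v_c1 = √(μ/r₁) = 1637 m/s; transfer-perilune v_p = √[μ(2/r₁ − 1/a_t)] = 1947 m/s.
Δv₁ = v_p − v_c1 = 310.1 m/s.
At r₂: circular v_c2 = √(μ/r₂) = 1053 m/s; transfer-apolune v_a = √[μ(2/r₂ − 1/a_t)] = 805.4 m/s.
Δv₂ = v_c2 − v_a = 247.4 m/s.
Total Δv = Δv₁ + Δv₂ = 557.5 m/s.

Δv_total ≈ 557.5 m/s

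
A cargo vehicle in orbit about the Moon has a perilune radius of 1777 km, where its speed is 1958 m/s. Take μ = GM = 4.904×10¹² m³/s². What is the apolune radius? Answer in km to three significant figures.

r_p = 1.777×10⁶ m.
Specific energy ε = v²/2 − μ/r = -8.428×10⁵ J/kg, so a = −μ/(2ε) = 2.909×10⁶ m.
The apsides satisfy r_p + r_a = 2a, so the apolune radius is 2a − r_p = 4.042×10⁶ m = 4041.5 km.

apolune radius ≈ 4040 km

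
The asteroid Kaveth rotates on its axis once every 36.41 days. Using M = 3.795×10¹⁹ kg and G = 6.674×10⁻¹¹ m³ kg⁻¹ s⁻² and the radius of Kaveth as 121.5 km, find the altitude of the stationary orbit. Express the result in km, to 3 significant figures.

μ = GM = 6.674×10⁻¹¹ × 3.795×10¹⁹ = 2.533×10⁹ m³/s².
T = 36.41 days = 3.146×10⁶ s.
A synchronous orbit has period T, so by Kepler's third law a = (μT²/4π²)^(1/3).
μT²/4π² = 2.533×10⁹ × (3.146×10⁶)² / 39.48 = 6.349×10²⁰ m³.
a = 8.595×10⁶ m = 8594.8 km.
Altitude h = a − R = 8594.8 − 121.5 = 8473.3 km.

h_sync ≈ 8470 km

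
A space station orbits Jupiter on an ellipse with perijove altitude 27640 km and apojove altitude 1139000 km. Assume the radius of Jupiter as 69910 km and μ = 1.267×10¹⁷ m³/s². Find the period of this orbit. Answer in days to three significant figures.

T ≈ 3.41 days

r_p = 69910 + 27640 = 97550 km = 9.7550×10⁷ m.
r_a = 69910 + 1139000 = 1208900 km = 1.2089×10⁹ m.
Semi-major axis a = (r_p + r_a)/2 = (97550 + 1.2089×10⁶)/2 = 6.5323×10⁵ km = 6.532×10⁸ m.
By Kepler's third law T = 2π√(a³/μ) = 2π × 4.690×10⁴ = 2.947×10⁵ s.
= 3.411 days.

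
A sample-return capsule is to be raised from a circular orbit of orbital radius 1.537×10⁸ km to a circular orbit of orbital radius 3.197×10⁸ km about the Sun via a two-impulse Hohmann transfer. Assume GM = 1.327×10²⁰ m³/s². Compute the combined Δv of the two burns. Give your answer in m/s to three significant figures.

Δv_total ≈ 8720 m/s

r₁ = 1.537×10⁸ km = 1.537×10¹¹ m.
r₂ = 3.197×10⁸ km = 3.197×10¹¹ m.
Transfer ellipse a_t = (r₁ + r₂)/2 = 2.367×10¹¹ m.
At r₁: circular v_c1 = √(μ/r₁) = 29380 m/s; transfer-perihelion v_p = √[μ(2/r₁ − 1/a_t)] = 34150 m/s.
Δv₁ = v_p − v_c1 = 4765 m/s.
At r₂: circular v_c2 = √(μ/r₂) = 20370 m/s; transfer-aphelion v_a = √[μ(2/r₂ − 1/a_t)] = 16420 m/s.
Δv₂ = v_c2 − v_a = 3956 m/s.
Total Δv = Δv₁ + Δv₂ = 8721 m/s.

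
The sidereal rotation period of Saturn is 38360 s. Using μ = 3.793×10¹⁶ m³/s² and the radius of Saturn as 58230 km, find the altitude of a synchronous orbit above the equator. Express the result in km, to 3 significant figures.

A synchronous orbit has period T, so by Kepler's third law a = (μT²/4π²)^(1/3).
μT²/4π² = 3.793×10¹⁶ × (3.836×10⁴)² / 39.48 = 1.414×10²⁴ m³.
a = 1.122×10⁸ m = 1.1223×10⁵ km.
Altitude h = a − R = 1.1223×10⁵ − 58230 = 54005 km.

h_sync ≈ 54000 km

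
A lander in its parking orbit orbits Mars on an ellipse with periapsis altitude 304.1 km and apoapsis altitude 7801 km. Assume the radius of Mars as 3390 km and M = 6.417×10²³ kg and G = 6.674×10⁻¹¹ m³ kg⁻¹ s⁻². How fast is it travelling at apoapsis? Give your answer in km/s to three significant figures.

v ≈ 1.38 km/s

μ = GM = 6.674×10⁻¹¹ × 6.417×10²³ = 4.283×10¹³ m³/s².
r_p = 3390 + 304.1 = 3694.1 km = 3.6941×10⁶ m.
r_a = 3390 + 7801 = 11191 km = 1.1191×10⁷ m.
Semi-major axis a = (r_p + r_a)/2 = 7442.6 km = 7.443×10⁶ m.
Vis-viva: v² = μ(2/r − 1/a) = 4.283×10¹³ × (1.787×10⁻⁷ − 1.344×10⁻⁷) = 1.899×10⁶ m²/s².
v = 1378 m/s = 1.378 km/s.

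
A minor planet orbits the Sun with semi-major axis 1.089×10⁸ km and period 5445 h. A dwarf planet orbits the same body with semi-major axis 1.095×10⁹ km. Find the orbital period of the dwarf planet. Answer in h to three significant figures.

T₂ ≈ 1.74×10⁵ h

Kepler's third law: T² ∝ a³, so T₂ = T₁ (a₂/a₁)^(3/2).
a₂/a₁ = 10.06, (a₂/a₁)^(3/2) = 31.88.
T₂ = 5445 × 31.88 = 1.736×10⁵ h.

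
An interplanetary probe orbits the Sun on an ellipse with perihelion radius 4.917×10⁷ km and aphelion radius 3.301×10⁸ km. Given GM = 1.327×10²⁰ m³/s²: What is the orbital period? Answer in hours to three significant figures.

Semi-major axis a = (r_p + r_a)/2 = (4.9170×10⁷ + 3.3010×10⁸)/2 = 1.8964×10⁸ km = 1.896×10¹¹ m.
By Kepler's third law T = 2π√(a³/μ) = 2π × 7.169×10⁶ = 4.504×10⁷ s.
= 12510 hours.

T ≈ 12500 hours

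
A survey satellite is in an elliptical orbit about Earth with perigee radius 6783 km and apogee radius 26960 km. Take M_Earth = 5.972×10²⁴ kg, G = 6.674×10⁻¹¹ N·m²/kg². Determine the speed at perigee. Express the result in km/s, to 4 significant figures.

v ≈ 9.690 km/s

μ = GM = 6.674×10⁻¹¹ × 5.972×10²⁴ = 3.986×10¹⁴ m³/s².
Semi-major axis a = (r_p + r_a)/2 = 16872 km = 1.687×10⁷ m.
Vis-viva: v² = μ(2/r − 1/a) = 3.986×10¹⁴ × (2.949×10⁻⁷ − 5.927×10⁻⁸) = 9.390×10⁷ m²/s².
v = 9690 m/s = 9.690 km/s.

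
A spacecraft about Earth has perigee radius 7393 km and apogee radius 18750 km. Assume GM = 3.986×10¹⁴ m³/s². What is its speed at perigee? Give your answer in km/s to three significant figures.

v ≈ 8.79 km/s

Semi-major axis a = (r_p + r_a)/2 = 13072 km = 1.307×10⁷ m.
Vis-viva: v² = μ(2/r − 1/a) = 3.986×10¹⁴ × (2.705×10⁻⁷ − 7.650×10⁻⁸) = 7.734×10⁷ m²/s².
v = 8794 m/s = 8.794 km/s.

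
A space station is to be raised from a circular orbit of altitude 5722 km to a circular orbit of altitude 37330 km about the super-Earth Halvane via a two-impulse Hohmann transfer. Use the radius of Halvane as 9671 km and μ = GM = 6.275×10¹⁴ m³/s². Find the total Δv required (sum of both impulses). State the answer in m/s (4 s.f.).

Δv_total ≈ 2539 m/s

r₁ = 9671 + 5722 = 15393 km = 1.5393×10⁷ m.
r₂ = 9671 + 37330 = 47001 km = 4.7001×10⁷ m.
Transfer ellipse a_t = (r₁ + r₂)/2 = 3.120×10⁷ m.
At r₁: circular v_c1 = √(μ/r₁) = 6385 m/s; transfer-periapsis v_p = √[μ(2/r₁ − 1/a_t)] = 7837 m/s.
Δv₁ = v_p − v_c1 = 1452 m/s.
At r₂: circular v_c2 = √(μ/r₂) = 3654 m/s; transfer-apoapsis v_a = √[μ(2/r₂ − 1/a_t)] = 2567 m/s.
Δv₂ = v_c2 − v_a = 1087 m/s.
Total Δv = Δv₁ + Δv₂ = 2539 m/s.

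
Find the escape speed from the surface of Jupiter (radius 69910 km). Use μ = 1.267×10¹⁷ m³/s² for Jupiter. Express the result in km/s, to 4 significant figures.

v_esc ≈ 60.21 km/s

r = R = 6.991×10⁷ m.
Escape speed v_esc = √(2μ/r) = √(2 × 1.267×10¹⁷ / 6.991×10⁷) = √(3.625×10⁹) = 60210 m/s.
= 60.21 km/s.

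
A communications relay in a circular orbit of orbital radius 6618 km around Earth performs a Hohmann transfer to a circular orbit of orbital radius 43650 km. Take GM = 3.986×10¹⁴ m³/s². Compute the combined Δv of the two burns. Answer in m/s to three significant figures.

Δv_total ≈ 3940 m/s

r₁ = 6618 km = 6.618×10⁶ m.
r₂ = 43650 km = 4.365×10⁷ m.
Transfer ellipse a_t = (r₁ + r₂)/2 = 2.513×10⁷ m.
At r₁: circular v_c1 = √(μ/r₁) = 7761 m/s; transfer-perigee v_p = √[μ(2/r₁ − 1/a_t)] = 10230 m/s.
Δv₁ = v_p − v_c1 = 2467 m/s.
At r₂: circular v_c2 = √(μ/r₂) = 3022 m/s; transfer-apogee v_a = √[μ(2/r₂ − 1/a_t)] = 1551 m/s.
Δv₂ = v_c2 − v_a = 1471 m/s.
Total Δv = Δv₁ + Δv₂ = 3938 m/s.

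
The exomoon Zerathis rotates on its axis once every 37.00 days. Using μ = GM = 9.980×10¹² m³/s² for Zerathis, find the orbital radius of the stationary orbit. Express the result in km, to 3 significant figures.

T = 37.00 days = 3.197×10⁶ s.
A synchronous orbit has period T, so by Kepler's third law a = (μT²/4π²)^(1/3).
μT²/4π² = 9.980×10¹² × (3.197×10⁶)² / 39.48 = 2.583×10²⁴ m³.
a = 1.372×10⁸ m = 1.3721×10⁵ km.

r_sync ≈ 1.37×10⁵ km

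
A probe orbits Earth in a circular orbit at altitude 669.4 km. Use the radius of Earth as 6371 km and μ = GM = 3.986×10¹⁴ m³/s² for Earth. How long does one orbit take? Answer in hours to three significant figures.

r = 6371 + 669.4 = 7040.4 km = 7.0404×10⁶ m.
Kepler's third law: T = 2π√(r³/μ) = 2π√((7.040×10⁶)³ / 3.986×10¹⁴).
r³/μ = 8.755×10⁵ s², so T = 2π × 9.357×10² = 5.879×10³ s.
Converting: 5.879×10³ s ÷ 3600 = 1.633 hours.

T ≈ 1.63 hours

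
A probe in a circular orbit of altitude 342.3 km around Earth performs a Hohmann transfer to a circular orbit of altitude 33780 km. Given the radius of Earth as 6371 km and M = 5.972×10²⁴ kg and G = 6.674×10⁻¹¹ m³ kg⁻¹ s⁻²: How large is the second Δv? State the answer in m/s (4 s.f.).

μ = GM = 6.674×10⁻¹¹ × 5.972×10²⁴ = 3.986×10¹⁴ m³/s².
r₁ = 6371 + 342.3 = 6713.3 km = 6.7133×10⁶ m.
r₂ = 6371 + 33780 = 40151 km = 4.0151×10⁷ m.
Transfer ellipse a_t = (r₁ + r₂)/2 = 2.343×10⁷ m.
At r₁: circular v_c1 = √(μ/r₁) = 7705 m/s; transfer-perigee v_p = √[μ(2/r₁ − 1/a_t)] = 10090 m/s.
At r₂: circular v_c2 = √(μ/r₂) = 3151 m/s; transfer-apogee v_a = √[μ(2/r₂ − 1/a_t)] = 1686 m/s.
Δv₂ = v_c2 − v_a = 1464 m/s.

Δv ≈ 1464 m/s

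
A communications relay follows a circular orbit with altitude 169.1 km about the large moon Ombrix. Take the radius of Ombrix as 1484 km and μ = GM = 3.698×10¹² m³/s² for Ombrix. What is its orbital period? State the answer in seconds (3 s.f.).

T ≈ 6940 seconds

r = 1484 + 169.1 = 1653.1 km = 1.6531×10⁶ m.
Kepler's third law: T = 2π√(r³/μ) = 2π√((1.653×10⁶)³ / 3.698×10¹²).
r³/μ = 1.222×10⁶ s², so T = 2π × 1.105×10³ = 6.945×10³ s.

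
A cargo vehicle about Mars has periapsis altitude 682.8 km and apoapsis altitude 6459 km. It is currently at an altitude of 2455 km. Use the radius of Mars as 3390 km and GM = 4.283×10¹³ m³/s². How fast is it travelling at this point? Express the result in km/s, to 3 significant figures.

r_p = 3390 + 682.8 = 4072.8 km = 4.0728×10⁶ m.
r_a = 3390 + 6459 = 9849.0 km = 9.8490×10⁶ m.
r = 3390 + 2455 = 5845.0 km = 5.845×10⁶ m.
Semi-major axis a = (r_p + r_a)/2 = 6960.9 km = 6.961×10⁶ m.
Vis-viva: v² = μ(2/r − 1/a) = 4.283×10¹³ × (3.422×10⁻⁷ − 1.437×10⁻⁷) = 8.502×10⁶ m²/s².
v = 2916 m/s = 2.916 km/s.

v ≈ 2.92 km/s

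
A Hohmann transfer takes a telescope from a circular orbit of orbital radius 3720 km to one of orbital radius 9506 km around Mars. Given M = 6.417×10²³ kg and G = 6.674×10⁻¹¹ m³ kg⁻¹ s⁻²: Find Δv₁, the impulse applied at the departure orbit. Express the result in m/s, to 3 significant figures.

μ = GM = 6.674×10⁻¹¹ × 6.417×10²³ = 4.283×10¹³ m³/s².
r₁ = 3720 km = 3.720×10⁶ m.
r₂ = 9506 km = 9.506×10⁶ m.
Transfer ellipse a_t = (r₁ + r₂)/2 = 6.613×10⁶ m.
At r₁: circular v_c1 = √(μ/r₁) = 3393 m/s; transfer-periapsis v_p = √[μ(2/r₁ − 1/a_t)] = 4068 m/s.
Δv₁ = v_p − v_c1 = 675.0 m/s.

Δv ≈ 675 m/s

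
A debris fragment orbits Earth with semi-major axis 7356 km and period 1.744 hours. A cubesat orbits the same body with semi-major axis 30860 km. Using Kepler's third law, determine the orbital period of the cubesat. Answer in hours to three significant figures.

Kepler's third law: T² ∝ a³, so T₂ = T₁ (a₂/a₁)^(3/2).
a₂/a₁ = 4.195, (a₂/a₁)^(3/2) = 8.593.
T₂ = 1.744 × 8.593 = 14.99 hours.

T₂ ≈ 15.0 hours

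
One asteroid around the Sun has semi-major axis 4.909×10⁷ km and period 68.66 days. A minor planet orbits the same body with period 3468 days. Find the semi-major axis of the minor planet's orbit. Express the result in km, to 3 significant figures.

a₂ ≈ 6.71×10⁸ km

Kepler's third law: a³ ∝ T², so a₂ = a₁ (T₂/T₁)^(2/3).
T₂/T₁ = 50.51, (T₂/T₁)^(2/3) = 13.66.
a₂ = 4.909×10⁷ × 13.66 = 6.708×10⁸ km.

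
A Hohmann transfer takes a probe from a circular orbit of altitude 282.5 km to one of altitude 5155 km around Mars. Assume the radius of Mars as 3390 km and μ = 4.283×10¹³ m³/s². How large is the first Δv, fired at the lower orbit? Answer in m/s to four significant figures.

r₁ = 3390 + 282.5 = 3672.5 km = 3.6725×10⁶ m.
r₂ = 3390 + 5155 = 8545.0 km = 8.5450×10⁶ m.
Transfer ellipse a_t = (r₁ + r₂)/2 = 6.109×10⁶ m.
At r₁: circular v_c1 = √(μ/r₁) = 3415 m/s; transfer-periapsis v_p = √[μ(2/r₁ − 1/a_t)] = 4039 m/s.
Δv₁ = v_p − v_c1 = 624.0 m/s.

Δv ≈ 624.0 m/s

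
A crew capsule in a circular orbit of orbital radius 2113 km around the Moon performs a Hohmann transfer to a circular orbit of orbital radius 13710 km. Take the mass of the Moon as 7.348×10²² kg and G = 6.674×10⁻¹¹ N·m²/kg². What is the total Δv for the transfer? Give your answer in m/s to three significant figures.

μ = GM = 6.674×10⁻¹¹ × 7.348×10²² = 4.904×10¹² m³/s².
r₁ = 2113 km = 2.113×10⁶ m.
r₂ = 13710 km = 1.371×10⁷ m.
Transfer ellipse a_t = (r₁ + r₂)/2 = 7.912×10⁶ m.
At r₁: circular v_c1 = √(μ/r₁) = 1523 m/s; transfer-perilune v_p = √[μ(2/r₁ − 1/a_t)] = 2005 m/s.
Δv₁ = v_p − v_c1 = 482.0 m/s.
At r₂: circular v_c2 = √(μ/r₂) = 598.1 m/s; transfer-apolune v_a = √[μ(2/r₂ − 1/a_t)] = 309.1 m/s.
Δv₂ = v_c2 − v_a = 289.0 m/s.
Total Δv = Δv₁ + Δv₂ = 771.0 m/s.

Δv_total ≈ 771 m/s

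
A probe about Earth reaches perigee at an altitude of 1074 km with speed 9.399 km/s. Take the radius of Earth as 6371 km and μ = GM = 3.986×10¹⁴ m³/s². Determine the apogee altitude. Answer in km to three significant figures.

apogee altitude ≈ 28700 km

r_p = 6371 + 1074 = 7445.0 km = 7.445×10⁶ m.
Specific energy ε = v²/2 − μ/r = -9.369×10⁶ J/kg, so a = −μ/(2ε) = 2.127×10⁷ m.
The apsides satisfy r_p + r_a = 2a, so the apogee radius is 2a − r_p = 3.510×10⁷ m = 35101 km.
Apogee altitude = 35101 − 6371 = 28730 km.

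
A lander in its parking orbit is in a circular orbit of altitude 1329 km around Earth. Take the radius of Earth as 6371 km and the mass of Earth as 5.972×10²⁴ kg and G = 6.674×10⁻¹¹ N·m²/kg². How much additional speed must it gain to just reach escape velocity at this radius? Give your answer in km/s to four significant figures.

Δv ≈ 2.980 km/s

μ = GM = 6.674×10⁻¹¹ × 5.972×10²⁴ = 3.986×10¹⁴ m³/s².
r = 6371 + 1329 = 7700.0 km = 7.7000×10⁶ m.
Circular speed v_c = √(μ/r) = 7195 m/s.
Escape speed v_esc = √(2μ/r) = √2 × v_c = 10170 m/s.
Δv = v_esc − v_c = 2980 m/s = 2.980 km/s.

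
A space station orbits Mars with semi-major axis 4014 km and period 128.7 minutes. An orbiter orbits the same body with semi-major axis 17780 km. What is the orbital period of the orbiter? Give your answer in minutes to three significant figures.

Kepler's third law: T² ∝ a³, so T₂ = T₁ (a₂/a₁)^(3/2).
a₂/a₁ = 4.429, (a₂/a₁)^(3/2) = 9.322.
T₂ = 128.7 × 9.322 = 1200 minutes.

T₂ ≈ 1200 minutes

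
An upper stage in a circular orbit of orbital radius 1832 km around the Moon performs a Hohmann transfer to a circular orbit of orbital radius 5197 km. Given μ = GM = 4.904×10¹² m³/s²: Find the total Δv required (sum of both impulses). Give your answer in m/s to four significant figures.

Δv_total ≈ 623.5 m/s

r₁ = 1832 km = 1.832×10⁶ m.
r₂ = 5197 km = 5.197×10⁶ m.
Transfer ellipse a_t = (r₁ + r₂)/2 = 3.514×10⁶ m.
At r₁: circular v_c1 = √(μ/r₁) = 1636 m/s; transfer-perilune v_p = √[μ(2/r₁ − 1/a_t)] = 1990 m/s.
Δv₁ = v_p − v_c1 = 353.5 m/s.
At r₂: circular v_c2 = √(μ/r₂) = 971.4 m/s; transfer-apolune v_a = √[μ(2/r₂ − 1/a_t)] = 701.3 m/s.
Δv₂ = v_c2 − v_a = 270.1 m/s.
Total Δv = Δv₁ + Δv₂ = 623.5 m/s.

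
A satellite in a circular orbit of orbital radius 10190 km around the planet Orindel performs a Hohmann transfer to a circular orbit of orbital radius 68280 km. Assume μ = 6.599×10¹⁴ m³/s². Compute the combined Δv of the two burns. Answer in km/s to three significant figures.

r₁ = 10190 km = 1.019×10⁷ m.
r₂ = 68280 km = 6.828×10⁷ m.
Transfer ellipse a_t = (r₁ + r₂)/2 = 3.924×10⁷ m.
At r₁: circular v_c1 = √(μ/r₁) = 8047 m/s; transfer-periapsis v_p = √[μ(2/r₁ − 1/a_t)] = 10620 m/s.
Δv₁ = v_p − v_c1 = 2569 m/s.
At r₂: circular v_c2 = √(μ/r₂) = 3109 m/s; transfer-apoapsis v_a = √[μ(2/r₂ − 1/a_t)] = 1584 m/s.
Δv₂ = v_c2 − v_a = 1524 m/s.
Total Δv = Δv₁ + Δv₂ = 4093 m/s = 4.093 km/s.

Δv_total ≈ 4.09 km/s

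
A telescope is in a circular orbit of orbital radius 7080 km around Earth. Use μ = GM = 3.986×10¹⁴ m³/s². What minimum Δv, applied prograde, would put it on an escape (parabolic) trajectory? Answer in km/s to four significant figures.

r = 7080 km = 7.080×10⁶ m.
Circular speed v_c = √(μ/r) = 7503 m/s.
Escape speed v_esc = √(2μ/r) = √2 × v_c = 10610 m/s.
Δv = v_esc − v_c = 3108 m/s = 3.108 km/s.

Δv ≈ 3.108 km/s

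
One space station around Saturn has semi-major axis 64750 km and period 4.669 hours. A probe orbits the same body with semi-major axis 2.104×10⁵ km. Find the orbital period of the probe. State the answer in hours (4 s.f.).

T₂ ≈ 27.35 hours

Kepler's third law: T² ∝ a³, so T₂ = T₁ (a₂/a₁)^(3/2).
a₂/a₁ = 3.249, (a₂/a₁)^(3/2) = 5.857.
T₂ = 4.669 × 5.857 = 27.35 hours.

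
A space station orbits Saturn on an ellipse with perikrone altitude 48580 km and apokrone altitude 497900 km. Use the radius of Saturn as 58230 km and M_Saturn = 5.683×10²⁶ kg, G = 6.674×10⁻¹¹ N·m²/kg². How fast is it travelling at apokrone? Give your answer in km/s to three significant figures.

μ = GM = 6.674×10⁻¹¹ × 5.683×10²⁶ = 3.793×10¹⁶ m³/s².
r_p = 58230 + 48580 = 106810 km = 1.0681×10⁸ m.
r_a = 58230 + 497900 = 556130 km = 5.5613×10⁸ m.
Semi-major axis a = (r_p + r_a)/2 = 3.3147×10⁵ km = 3.315×10⁸ m.
Vis-viva: v² = μ(2/r − 1/a) = 3.793×10¹⁶ × (3.596×10⁻⁹ − 3.017×10⁻⁹) = 2.198×10⁷ m²/s².
v = 4688 m/s = 4.688 km/s.

v ≈ 4.69 km/s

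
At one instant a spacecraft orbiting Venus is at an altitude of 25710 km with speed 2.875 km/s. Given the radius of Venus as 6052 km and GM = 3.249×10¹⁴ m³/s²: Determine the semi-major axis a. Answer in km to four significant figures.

a ≈ 26650 km

r = 6052 + 25710 = 31762 km = 3.176×10⁷ m.
Specific orbital energy ε = v²/2 − μ/r = (2875)²/2 − 3.249×10¹⁴/3.176×10⁷ = -6.096×10⁶ J/kg.
Since ε = −μ/(2a), a = −μ/(2ε) = 2.665×10⁷ m = 26647 km.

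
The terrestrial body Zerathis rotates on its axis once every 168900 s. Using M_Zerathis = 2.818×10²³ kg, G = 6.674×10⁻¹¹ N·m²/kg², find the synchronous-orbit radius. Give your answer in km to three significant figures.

r_sync ≈ 23900 km

μ = GM = 6.674×10⁻¹¹ × 2.818×10²³ = 1.881×10¹³ m³/s².
A synchronous orbit has period T, so by Kepler's third law a = (μT²/4π²)^(1/3).
μT²/4π² = 1.881×10¹³ × (1.689×10⁵)² / 39.48 = 1.359×10²² m³.
a = 2.386×10⁷ m = 23864 km.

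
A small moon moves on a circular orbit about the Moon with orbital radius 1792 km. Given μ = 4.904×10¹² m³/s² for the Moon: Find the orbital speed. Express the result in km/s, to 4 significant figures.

r = 1792 km = 1.792×10⁶ m.
For a circular orbit v = √(μ/r) = √(4.904×10¹² / 1.792×10⁶) = √(2.737×10⁶) = 1654 m/s.
That is 1.654 km/s.

v ≈ 1.654 km/s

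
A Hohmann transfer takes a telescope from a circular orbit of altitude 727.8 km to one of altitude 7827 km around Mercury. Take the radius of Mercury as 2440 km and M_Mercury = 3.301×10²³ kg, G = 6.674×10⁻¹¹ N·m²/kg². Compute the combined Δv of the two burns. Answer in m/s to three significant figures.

μ = GM = 6.674×10⁻¹¹ × 3.301×10²³ = 2.203×10¹³ m³/s².
r₁ = 2440 + 727.8 = 3167.8 km = 3.1678×10⁶ m.
r₂ = 2440 + 7827 = 10267 km = 1.0267×10⁷ m.
Transfer ellipse a_t = (r₁ + r₂)/2 = 6.717×10⁶ m.
At r₁: circular v_c1 = √(μ/r₁) = 2637 m/s; transfer-periherm v_p = √[μ(2/r₁ − 1/a_t)] = 3260 m/s.
Δv₁ = v_p − v_c1 = 623.1 m/s.
At r₂: circular v_c2 = √(μ/r₂) = 1465 m/s; transfer-apoherm v_a = √[μ(2/r₂ − 1/a_t)] = 1006 m/s.
Δv₂ = v_c2 − v_a = 458.9 m/s.
Total Δv = Δv₁ + Δv₂ = 1082 m/s.

Δv_total ≈ 1080 m/s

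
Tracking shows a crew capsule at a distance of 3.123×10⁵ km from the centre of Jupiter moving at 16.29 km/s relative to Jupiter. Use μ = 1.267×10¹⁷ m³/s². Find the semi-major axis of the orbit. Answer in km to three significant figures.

a ≈ 2.32×10⁵ km

r = 3.123×10⁸ m.
Vis-viva rearranged: 1/a = 2/r − v²/μ = 6.404×10⁻⁹ − 2.094×10⁻⁹ = 4.310×10⁻⁹ m⁻¹.
a = 2.320×10⁸ m = 2.3204×10⁵ km.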